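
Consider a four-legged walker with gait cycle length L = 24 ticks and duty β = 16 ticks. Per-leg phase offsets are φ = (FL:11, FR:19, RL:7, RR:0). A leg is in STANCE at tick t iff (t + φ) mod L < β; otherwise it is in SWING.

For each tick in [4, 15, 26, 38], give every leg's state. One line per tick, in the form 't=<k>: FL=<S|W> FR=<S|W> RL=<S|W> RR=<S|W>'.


t=4: phase=(15,23,11,4) vs β=16 → FL=S FR=W RL=S RR=S
t=15: phase=(2,10,22,15) vs β=16 → FL=S FR=S RL=W RR=S
t=26: phase=(13,21,9,2) vs β=16 → FL=S FR=W RL=S RR=S
t=38: phase=(1,9,21,14) vs β=16 → FL=S FR=S RL=W RR=S

t=4: FL=S FR=W RL=S RR=S
t=15: FL=S FR=S RL=W RR=S
t=26: FL=S FR=W RL=S RR=S
t=38: FL=S FR=S RL=W RR=S


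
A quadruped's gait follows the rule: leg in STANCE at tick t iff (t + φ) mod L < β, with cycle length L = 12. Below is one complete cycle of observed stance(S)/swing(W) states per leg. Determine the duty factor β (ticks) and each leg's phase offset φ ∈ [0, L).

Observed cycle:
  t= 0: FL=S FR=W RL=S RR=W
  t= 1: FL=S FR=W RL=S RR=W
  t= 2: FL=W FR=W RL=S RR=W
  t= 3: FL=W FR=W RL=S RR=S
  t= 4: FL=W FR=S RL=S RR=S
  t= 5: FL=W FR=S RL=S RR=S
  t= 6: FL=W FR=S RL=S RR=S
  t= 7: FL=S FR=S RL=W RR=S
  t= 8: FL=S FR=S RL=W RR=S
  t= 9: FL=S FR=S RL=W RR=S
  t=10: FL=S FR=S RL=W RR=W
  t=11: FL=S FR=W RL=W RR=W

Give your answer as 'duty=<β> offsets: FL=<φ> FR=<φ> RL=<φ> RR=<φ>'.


duty=7 offsets: FL=5 FR=8 RL=0 RR=9

duty β = stance ticks per leg = 7
FL: stance ticks = 7; W→S at t=7 → φ=5
FR: stance ticks = 7; W→S at t=4 → φ=8
RL: stance ticks = 7; W→S at t=0 → φ=0
RR: stance ticks = 7; W→S at t=3 → φ=9


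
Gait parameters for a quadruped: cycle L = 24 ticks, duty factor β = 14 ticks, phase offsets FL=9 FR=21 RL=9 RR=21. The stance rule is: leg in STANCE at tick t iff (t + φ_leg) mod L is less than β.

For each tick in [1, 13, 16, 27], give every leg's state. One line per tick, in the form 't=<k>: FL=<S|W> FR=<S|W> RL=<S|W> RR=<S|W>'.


t=1: FL=S FR=W RL=S RR=W
t=13: FL=W FR=S RL=W RR=S
t=16: FL=S FR=S RL=S RR=S
t=27: FL=S FR=S RL=S RR=S

t=1: phase=(10,22,10,22) vs β=14 → FL=S FR=W RL=S RR=W
t=13: phase=(22,10,22,10) vs β=14 → FL=W FR=S RL=W RR=S
t=16: phase=(1,13,1,13) vs β=14 → FL=S FR=S RL=S RR=S
t=27: phase=(12,0,12,0) vs β=14 → FL=S FR=S RL=S RR=S


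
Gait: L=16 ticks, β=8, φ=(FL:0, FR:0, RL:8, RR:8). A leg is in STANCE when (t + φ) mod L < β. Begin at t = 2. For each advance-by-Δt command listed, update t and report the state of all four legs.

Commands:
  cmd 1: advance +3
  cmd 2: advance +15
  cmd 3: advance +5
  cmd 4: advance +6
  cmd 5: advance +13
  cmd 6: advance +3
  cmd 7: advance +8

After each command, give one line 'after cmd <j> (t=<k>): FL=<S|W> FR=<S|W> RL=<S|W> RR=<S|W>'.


start t=2: FL=S FR=S RL=W RR=W
cmd 1: advance +3 → t=5, phase=(5,5,13,13) → FL=S FR=S RL=W RR=W
cmd 2: advance +15 → t=20, phase=(4,4,12,12) → FL=S FR=S RL=W RR=W
cmd 3: advance +5 → t=25, phase=(9,9,1,1) → FL=W FR=W RL=S RR=S
cmd 4: advance +6 → t=31, phase=(15,15,7,7) → FL=W FR=W RL=S RR=S
cmd 5: advance +13 → t=44, phase=(12,12,4,4) → FL=W FR=W RL=S RR=S
cmd 6: advance +3 → t=47, phase=(15,15,7,7) → FL=W FR=W RL=S RR=S
cmd 7: advance +8 → t=55, phase=(7,7,15,15) → FL=S FR=S RL=W RR=W

after cmd 1 (t=5): FL=S FR=S RL=W RR=W
after cmd 2 (t=20): FL=S FR=S RL=W RR=W
after cmd 3 (t=25): FL=W FR=W RL=S RR=S
after cmd 4 (t=31): FL=W FR=W RL=S RR=S
after cmd 5 (t=44): FL=W FR=W RL=S RR=S
after cmd 6 (t=47): FL=W FR=W RL=S RR=S
after cmd 7 (t=55): FL=S FR=S RL=W RR=W


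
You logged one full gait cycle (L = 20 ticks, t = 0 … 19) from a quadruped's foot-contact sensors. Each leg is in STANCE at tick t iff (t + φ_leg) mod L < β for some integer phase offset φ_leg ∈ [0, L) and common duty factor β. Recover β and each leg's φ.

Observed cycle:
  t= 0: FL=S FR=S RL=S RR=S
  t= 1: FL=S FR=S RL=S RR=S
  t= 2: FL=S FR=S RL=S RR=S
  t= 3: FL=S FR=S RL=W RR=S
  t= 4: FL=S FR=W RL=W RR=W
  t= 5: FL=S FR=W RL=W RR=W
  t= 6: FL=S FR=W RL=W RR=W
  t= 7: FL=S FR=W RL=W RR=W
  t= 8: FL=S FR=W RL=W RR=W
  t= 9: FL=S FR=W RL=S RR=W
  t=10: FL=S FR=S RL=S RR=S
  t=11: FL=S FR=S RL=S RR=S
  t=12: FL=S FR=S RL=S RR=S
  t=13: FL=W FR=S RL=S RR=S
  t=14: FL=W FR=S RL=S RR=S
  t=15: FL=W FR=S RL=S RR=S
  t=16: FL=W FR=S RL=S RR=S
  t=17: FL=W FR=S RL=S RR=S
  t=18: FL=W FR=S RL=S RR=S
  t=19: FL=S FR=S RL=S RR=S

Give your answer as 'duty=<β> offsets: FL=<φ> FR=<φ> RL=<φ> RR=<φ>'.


duty=14 offsets: FL=1 FR=10 RL=11 RR=10

duty β = stance ticks per leg = 14
FL: stance ticks = 14; W→S at t=19 → φ=1
FR: stance ticks = 14; W→S at t=10 → φ=10
RL: stance ticks = 14; W→S at t=9 → φ=11
RR: stance ticks = 14; W→S at t=10 → φ=10


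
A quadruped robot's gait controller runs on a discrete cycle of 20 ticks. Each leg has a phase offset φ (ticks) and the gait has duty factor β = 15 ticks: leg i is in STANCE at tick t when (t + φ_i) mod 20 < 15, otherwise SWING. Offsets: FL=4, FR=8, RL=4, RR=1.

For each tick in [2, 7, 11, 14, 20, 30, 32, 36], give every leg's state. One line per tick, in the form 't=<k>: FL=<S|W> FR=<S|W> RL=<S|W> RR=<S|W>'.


t=2: FL=S FR=S RL=S RR=S
t=7: FL=S FR=W RL=S RR=S
t=11: FL=W FR=W RL=W RR=S
t=14: FL=W FR=S RL=W RR=W
t=20: FL=S FR=S RL=S RR=S
t=30: FL=S FR=W RL=S RR=S
t=32: FL=W FR=S RL=W RR=S
t=36: FL=S FR=S RL=S RR=W

t=2: phase=(6,10,6,3) vs β=15 → FL=S FR=S RL=S RR=S
t=7: phase=(11,15,11,8) vs β=15 → FL=S FR=W RL=S RR=S
t=11: phase=(15,19,15,12) vs β=15 → FL=W FR=W RL=W RR=S
t=14: phase=(18,2,18,15) vs β=15 → FL=W FR=S RL=W RR=W
t=20: phase=(4,8,4,1) vs β=15 → FL=S FR=S RL=S RR=S
t=30: phase=(14,18,14,11) vs β=15 → FL=S FR=W RL=S RR=S
t=32: phase=(16,0,16,13) vs β=15 → FL=W FR=S RL=W RR=S
t=36: phase=(0,4,0,17) vs β=15 → FL=S FR=S RL=S RR=W


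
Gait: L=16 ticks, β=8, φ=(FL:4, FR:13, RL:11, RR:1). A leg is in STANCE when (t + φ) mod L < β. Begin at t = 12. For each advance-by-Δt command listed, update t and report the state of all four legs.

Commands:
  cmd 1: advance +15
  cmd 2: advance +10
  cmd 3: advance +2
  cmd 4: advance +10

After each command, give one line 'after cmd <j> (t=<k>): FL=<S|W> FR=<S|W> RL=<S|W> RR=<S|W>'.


start t=12: FL=S FR=W RL=S RR=W
cmd 1: advance +15 → t=27, phase=(15,8,6,12) → FL=W FR=W RL=S RR=W
cmd 2: advance +10 → t=37, phase=(9,2,0,6) → FL=W FR=S RL=S RR=S
cmd 3: advance +2 → t=39, phase=(11,4,2,8) → FL=W FR=S RL=S RR=W
cmd 4: advance +10 → t=49, phase=(5,14,12,2) → FL=S FR=W RL=W RR=S

after cmd 1 (t=27): FL=W FR=W RL=S RR=W
after cmd 2 (t=37): FL=W FR=S RL=S RR=S
after cmd 3 (t=39): FL=W FR=S RL=S RR=W
after cmd 4 (t=49): FL=S FR=W RL=W RR=S


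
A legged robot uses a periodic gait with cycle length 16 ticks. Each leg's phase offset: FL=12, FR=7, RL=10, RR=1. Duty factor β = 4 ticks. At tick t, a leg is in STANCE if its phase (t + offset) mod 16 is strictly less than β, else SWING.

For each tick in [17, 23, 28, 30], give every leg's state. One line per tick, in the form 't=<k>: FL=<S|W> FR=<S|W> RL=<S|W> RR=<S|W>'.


t=17: phase=(13,8,11,2) vs β=4 → FL=W FR=W RL=W RR=S
t=23: phase=(3,14,1,8) vs β=4 → FL=S FR=W RL=S RR=W
t=28: phase=(8,3,6,13) vs β=4 → FL=W FR=S RL=W RR=W
t=30: phase=(10,5,8,15) vs β=4 → FL=W FR=W RL=W RR=W

t=17: FL=W FR=W RL=W RR=S
t=23: FL=S FR=W RL=S RR=W
t=28: FL=W FR=S RL=W RR=W
t=30: FL=W FR=W RL=W RR=W


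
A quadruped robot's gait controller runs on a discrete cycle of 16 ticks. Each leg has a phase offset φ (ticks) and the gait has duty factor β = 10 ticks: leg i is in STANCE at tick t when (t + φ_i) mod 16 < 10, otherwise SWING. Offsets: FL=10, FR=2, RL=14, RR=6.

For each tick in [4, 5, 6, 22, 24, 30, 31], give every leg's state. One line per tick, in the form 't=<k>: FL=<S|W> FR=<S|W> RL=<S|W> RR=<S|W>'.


t=4: FL=W FR=S RL=S RR=W
t=5: FL=W FR=S RL=S RR=W
t=6: FL=S FR=S RL=S RR=W
t=22: FL=S FR=S RL=S RR=W
t=24: FL=S FR=W RL=S RR=W
t=30: FL=S FR=S RL=W RR=S
t=31: FL=S FR=S RL=W RR=S

t=4: phase=(14,6,2,10) vs β=10 → FL=W FR=S RL=S RR=W
t=5: phase=(15,7,3,11) vs β=10 → FL=W FR=S RL=S RR=W
t=6: phase=(0,8,4,12) vs β=10 → FL=S FR=S RL=S RR=W
t=22: phase=(0,8,4,12) vs β=10 → FL=S FR=S RL=S RR=W
t=24: phase=(2,10,6,14) vs β=10 → FL=S FR=W RL=S RR=W
t=30: phase=(8,0,12,4) vs β=10 → FL=S FR=S RL=W RR=S
t=31: phase=(9,1,13,5) vs β=10 → FL=S FR=S RL=W RR=S


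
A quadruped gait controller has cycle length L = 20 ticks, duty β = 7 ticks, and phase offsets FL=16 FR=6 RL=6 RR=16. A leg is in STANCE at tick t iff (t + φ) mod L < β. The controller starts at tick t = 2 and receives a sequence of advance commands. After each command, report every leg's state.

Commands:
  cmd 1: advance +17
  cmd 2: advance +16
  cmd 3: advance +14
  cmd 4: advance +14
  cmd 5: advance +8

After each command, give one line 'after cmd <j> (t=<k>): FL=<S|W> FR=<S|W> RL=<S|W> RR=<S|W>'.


start t=2: FL=W FR=W RL=W RR=W
cmd 1: advance +17 → t=19, phase=(15,5,5,15) → FL=W FR=S RL=S RR=W
cmd 2: advance +16 → t=35, phase=(11,1,1,11) → FL=W FR=S RL=S RR=W
cmd 3: advance +14 → t=49, phase=(5,15,15,5) → FL=S FR=W RL=W RR=S
cmd 4: advance +14 → t=63, phase=(19,9,9,19) → FL=W FR=W RL=W RR=W
cmd 5: advance +8 → t=71, phase=(7,17,17,7) → FL=W FR=W RL=W RR=W

after cmd 1 (t=19): FL=W FR=S RL=S RR=W
after cmd 2 (t=35): FL=W FR=S RL=S RR=W
after cmd 3 (t=49): FL=S FR=W RL=W RR=S
after cmd 4 (t=63): FL=W FR=W RL=W RR=W
after cmd 5 (t=71): FL=W FR=W RL=W RR=W


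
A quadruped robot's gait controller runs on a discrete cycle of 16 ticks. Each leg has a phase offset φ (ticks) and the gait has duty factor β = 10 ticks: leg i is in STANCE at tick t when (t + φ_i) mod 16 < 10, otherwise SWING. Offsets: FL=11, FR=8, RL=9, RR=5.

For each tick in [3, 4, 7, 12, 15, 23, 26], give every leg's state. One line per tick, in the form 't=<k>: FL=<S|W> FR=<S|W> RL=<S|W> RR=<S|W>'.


t=3: FL=W FR=W RL=W RR=S
t=4: FL=W FR=W RL=W RR=S
t=7: FL=S FR=W RL=S RR=W
t=12: FL=S FR=S RL=S RR=S
t=15: FL=W FR=S RL=S RR=S
t=23: FL=S FR=W RL=S RR=W
t=26: FL=S FR=S RL=S RR=W

t=3: phase=(14,11,12,8) vs β=10 → FL=W FR=W RL=W RR=S
t=4: phase=(15,12,13,9) vs β=10 → FL=W FR=W RL=W RR=S
t=7: phase=(2,15,0,12) vs β=10 → FL=S FR=W RL=S RR=W
t=12: phase=(7,4,5,1) vs β=10 → FL=S FR=S RL=S RR=S
t=15: phase=(10,7,8,4) vs β=10 → FL=W FR=S RL=S RR=S
t=23: phase=(2,15,0,12) vs β=10 → FL=S FR=W RL=S RR=W
t=26: phase=(5,2,3,15) vs β=10 → FL=S FR=S RL=S RR=W


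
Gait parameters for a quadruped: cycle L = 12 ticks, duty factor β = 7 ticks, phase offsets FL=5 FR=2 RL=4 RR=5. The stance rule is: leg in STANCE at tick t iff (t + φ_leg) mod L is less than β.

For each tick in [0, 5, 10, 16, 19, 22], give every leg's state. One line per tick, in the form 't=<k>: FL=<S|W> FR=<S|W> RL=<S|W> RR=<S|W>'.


t=0: phase=(5,2,4,5) vs β=7 → FL=S FR=S RL=S RR=S
t=5: phase=(10,7,9,10) vs β=7 → FL=W FR=W RL=W RR=W
t=10: phase=(3,0,2,3) vs β=7 → FL=S FR=S RL=S RR=S
t=16: phase=(9,6,8,9) vs β=7 → FL=W FR=S RL=W RR=W
t=19: phase=(0,9,11,0) vs β=7 → FL=S FR=W RL=W RR=S
t=22: phase=(3,0,2,3) vs β=7 → FL=S FR=S RL=S RR=S

t=0: FL=S FR=S RL=S RR=S
t=5: FL=W FR=W RL=W RR=W
t=10: FL=S FR=S RL=S RR=S
t=16: FL=W FR=S RL=W RR=W
t=19: FL=S FR=W RL=W RR=S
t=22: FL=S FR=S RL=S RR=S


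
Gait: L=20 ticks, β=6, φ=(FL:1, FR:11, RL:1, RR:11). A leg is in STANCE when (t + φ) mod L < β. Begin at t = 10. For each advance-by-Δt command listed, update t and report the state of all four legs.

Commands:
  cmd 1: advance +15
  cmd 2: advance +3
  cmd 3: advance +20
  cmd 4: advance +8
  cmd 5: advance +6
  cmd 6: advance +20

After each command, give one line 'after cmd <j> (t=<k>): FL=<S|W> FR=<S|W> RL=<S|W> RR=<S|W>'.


start t=10: FL=W FR=S RL=W RR=S
cmd 1: advance +15 → t=25, phase=(6,16,6,16) → FL=W FR=W RL=W RR=W
cmd 2: advance +3 → t=28, phase=(9,19,9,19) → FL=W FR=W RL=W RR=W
cmd 3: advance +20 → t=48, phase=(9,19,9,19) → FL=W FR=W RL=W RR=W
cmd 4: advance +8 → t=56, phase=(17,7,17,7) → FL=W FR=W RL=W RR=W
cmd 5: advance +6 → t=62, phase=(3,13,3,13) → FL=S FR=W RL=S RR=W
cmd 6: advance +20 → t=82, phase=(3,13,3,13) → FL=S FR=W RL=S RR=W

after cmd 1 (t=25): FL=W FR=W RL=W RR=W
after cmd 2 (t=28): FL=W FR=W RL=W RR=W
after cmd 3 (t=48): FL=W FR=W RL=W RR=W
after cmd 4 (t=56): FL=W FR=W RL=W RR=W
after cmd 5 (t=62): FL=S FR=W RL=S RR=W
after cmd 6 (t=82): FL=S FR=W RL=S RR=W


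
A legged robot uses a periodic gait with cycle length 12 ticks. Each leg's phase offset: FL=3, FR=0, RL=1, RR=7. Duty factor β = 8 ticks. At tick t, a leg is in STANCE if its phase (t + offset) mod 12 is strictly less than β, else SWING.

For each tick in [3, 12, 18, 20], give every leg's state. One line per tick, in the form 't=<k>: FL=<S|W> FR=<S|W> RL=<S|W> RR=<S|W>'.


t=3: phase=(6,3,4,10) vs β=8 → FL=S FR=S RL=S RR=W
t=12: phase=(3,0,1,7) vs β=8 → FL=S FR=S RL=S RR=S
t=18: phase=(9,6,7,1) vs β=8 → FL=W FR=S RL=S RR=S
t=20: phase=(11,8,9,3) vs β=8 → FL=W FR=W RL=W RR=S

t=3: FL=S FR=S RL=S RR=W
t=12: FL=S FR=S RL=S RR=S
t=18: FL=W FR=S RL=S RR=S
t=20: FL=W FR=W RL=W RR=S


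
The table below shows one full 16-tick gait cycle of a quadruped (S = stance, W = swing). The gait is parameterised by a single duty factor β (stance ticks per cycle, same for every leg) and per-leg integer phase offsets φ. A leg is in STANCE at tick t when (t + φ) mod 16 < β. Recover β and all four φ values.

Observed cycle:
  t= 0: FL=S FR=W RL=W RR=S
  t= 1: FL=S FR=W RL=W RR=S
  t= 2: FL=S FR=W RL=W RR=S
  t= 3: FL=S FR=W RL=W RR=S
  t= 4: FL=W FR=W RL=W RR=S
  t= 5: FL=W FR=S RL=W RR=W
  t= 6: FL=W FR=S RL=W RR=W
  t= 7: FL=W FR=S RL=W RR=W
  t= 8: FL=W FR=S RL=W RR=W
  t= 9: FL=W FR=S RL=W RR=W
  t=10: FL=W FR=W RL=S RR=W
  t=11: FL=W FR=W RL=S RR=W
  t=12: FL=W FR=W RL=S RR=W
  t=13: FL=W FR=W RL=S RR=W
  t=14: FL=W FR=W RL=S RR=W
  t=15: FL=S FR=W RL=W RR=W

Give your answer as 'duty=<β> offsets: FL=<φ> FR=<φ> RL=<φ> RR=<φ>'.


duty=5 offsets: FL=1 FR=11 RL=6 RR=0

duty β = stance ticks per leg = 5
FL: stance ticks = 5; W→S at t=15 → φ=1
FR: stance ticks = 5; W→S at t=5 → φ=11
RL: stance ticks = 5; W→S at t=10 → φ=6
RR: stance ticks = 5; W→S at t=0 → φ=0


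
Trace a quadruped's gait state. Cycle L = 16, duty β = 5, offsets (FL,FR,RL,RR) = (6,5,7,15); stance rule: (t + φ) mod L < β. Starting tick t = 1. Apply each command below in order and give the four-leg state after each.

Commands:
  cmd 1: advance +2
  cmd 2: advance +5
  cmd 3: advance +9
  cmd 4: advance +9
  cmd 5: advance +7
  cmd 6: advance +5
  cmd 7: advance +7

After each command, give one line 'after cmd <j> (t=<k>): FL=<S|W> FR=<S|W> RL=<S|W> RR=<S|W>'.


start t=1: FL=W FR=W RL=W RR=S
cmd 1: advance +2 → t=3, phase=(9,8,10,2) → FL=W FR=W RL=W RR=S
cmd 2: advance +5 → t=8, phase=(14,13,15,7) → FL=W FR=W RL=W RR=W
cmd 3: advance +9 → t=17, phase=(7,6,8,0) → FL=W FR=W RL=W RR=S
cmd 4: advance +9 → t=26, phase=(0,15,1,9) → FL=S FR=W RL=S RR=W
cmd 5: advance +7 → t=33, phase=(7,6,8,0) → FL=W FR=W RL=W RR=S
cmd 6: advance +5 → t=38, phase=(12,11,13,5) → FL=W FR=W RL=W RR=W
cmd 7: advance +7 → t=45, phase=(3,2,4,12) → FL=S FR=S RL=S RR=W

after cmd 1 (t=3): FL=W FR=W RL=W RR=S
after cmd 2 (t=8): FL=W FR=W RL=W RR=W
after cmd 3 (t=17): FL=W FR=W RL=W RR=S
after cmd 4 (t=26): FL=S FR=W RL=S RR=W
after cmd 5 (t=33): FL=W FR=W RL=W RR=S
after cmd 6 (t=38): FL=W FR=W RL=W RR=W
after cmd 7 (t=45): FL=S FR=S RL=S RR=W


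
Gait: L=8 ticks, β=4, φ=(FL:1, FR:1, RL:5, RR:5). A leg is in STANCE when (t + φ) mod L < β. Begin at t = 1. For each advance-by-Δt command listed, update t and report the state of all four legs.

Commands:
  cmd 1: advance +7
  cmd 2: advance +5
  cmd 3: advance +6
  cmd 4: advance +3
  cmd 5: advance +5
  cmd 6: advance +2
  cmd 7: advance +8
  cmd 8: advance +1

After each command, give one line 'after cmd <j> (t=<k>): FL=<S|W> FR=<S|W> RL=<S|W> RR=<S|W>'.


after cmd 1 (t=8): FL=S FR=S RL=W RR=W
after cmd 2 (t=13): FL=W FR=W RL=S RR=S
after cmd 3 (t=19): FL=W FR=W RL=S RR=S
after cmd 4 (t=22): FL=W FR=W RL=S RR=S
after cmd 5 (t=27): FL=W FR=W RL=S RR=S
after cmd 6 (t=29): FL=W FR=W RL=S RR=S
after cmd 7 (t=37): FL=W FR=W RL=S RR=S
after cmd 8 (t=38): FL=W FR=W RL=S RR=S

start t=1: FL=S FR=S RL=W RR=W
cmd 1: advance +7 → t=8, phase=(1,1,5,5) → FL=S FR=S RL=W RR=W
cmd 2: advance +5 → t=13, phase=(6,6,2,2) → FL=W FR=W RL=S RR=S
cmd 3: advance +6 → t=19, phase=(4,4,0,0) → FL=W FR=W RL=S RR=S
cmd 4: advance +3 → t=22, phase=(7,7,3,3) → FL=W FR=W RL=S RR=S
cmd 5: advance +5 → t=27, phase=(4,4,0,0) → FL=W FR=W RL=S RR=S
cmd 6: advance +2 → t=29, phase=(6,6,2,2) → FL=W FR=W RL=S RR=S
cmd 7: advance +8 → t=37, phase=(6,6,2,2) → FL=W FR=W RL=S RR=S
cmd 8: advance +1 → t=38, phase=(7,7,3,3) → FL=W FR=W RL=S RR=S


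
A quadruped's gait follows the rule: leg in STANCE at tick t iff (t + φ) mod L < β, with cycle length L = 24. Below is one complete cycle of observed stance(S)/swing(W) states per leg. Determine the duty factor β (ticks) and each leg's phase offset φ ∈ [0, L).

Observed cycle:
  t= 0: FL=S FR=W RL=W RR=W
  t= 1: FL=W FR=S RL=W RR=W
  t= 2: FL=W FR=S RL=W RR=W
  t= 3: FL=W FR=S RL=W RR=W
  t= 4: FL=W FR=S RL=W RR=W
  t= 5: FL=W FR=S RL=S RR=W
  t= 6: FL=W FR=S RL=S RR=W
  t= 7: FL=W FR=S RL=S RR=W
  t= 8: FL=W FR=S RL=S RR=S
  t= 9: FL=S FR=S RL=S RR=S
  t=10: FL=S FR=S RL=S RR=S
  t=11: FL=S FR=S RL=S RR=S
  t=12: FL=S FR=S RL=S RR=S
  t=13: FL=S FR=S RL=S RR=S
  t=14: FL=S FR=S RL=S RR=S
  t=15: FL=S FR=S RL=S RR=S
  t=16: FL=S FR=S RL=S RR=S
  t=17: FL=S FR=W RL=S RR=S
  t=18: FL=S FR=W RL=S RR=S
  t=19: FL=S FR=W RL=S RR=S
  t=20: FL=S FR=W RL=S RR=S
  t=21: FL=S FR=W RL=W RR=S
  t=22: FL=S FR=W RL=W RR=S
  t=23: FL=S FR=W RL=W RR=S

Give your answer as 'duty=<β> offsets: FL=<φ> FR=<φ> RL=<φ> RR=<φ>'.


duty=16 offsets: FL=15 FR=23 RL=19 RR=16

duty β = stance ticks per leg = 16
FL: stance ticks = 16; W→S at t=9 → φ=15
FR: stance ticks = 16; W→S at t=1 → φ=23
RL: stance ticks = 16; W→S at t=5 → φ=19
RR: stance ticks = 16; W→S at t=8 → φ=16


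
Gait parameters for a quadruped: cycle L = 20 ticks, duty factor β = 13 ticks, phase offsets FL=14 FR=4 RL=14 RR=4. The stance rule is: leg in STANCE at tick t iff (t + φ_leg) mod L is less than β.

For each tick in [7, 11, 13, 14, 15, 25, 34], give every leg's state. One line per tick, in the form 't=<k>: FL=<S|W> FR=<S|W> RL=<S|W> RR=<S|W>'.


t=7: phase=(1,11,1,11) vs β=13 → FL=S FR=S RL=S RR=S
t=11: phase=(5,15,5,15) vs β=13 → FL=S FR=W RL=S RR=W
t=13: phase=(7,17,7,17) vs β=13 → FL=S FR=W RL=S RR=W
t=14: phase=(8,18,8,18) vs β=13 → FL=S FR=W RL=S RR=W
t=15: phase=(9,19,9,19) vs β=13 → FL=S FR=W RL=S RR=W
t=25: phase=(19,9,19,9) vs β=13 → FL=W FR=S RL=W RR=S
t=34: phase=(8,18,8,18) vs β=13 → FL=S FR=W RL=S RR=W

t=7: FL=S FR=S RL=S RR=S
t=11: FL=S FR=W RL=S RR=W
t=13: FL=S FR=W RL=S RR=W
t=14: FL=S FR=W RL=S RR=W
t=15: FL=S FR=W RL=S RR=W
t=25: FL=W FR=S RL=W RR=S
t=34: FL=S FR=W RL=S RR=W


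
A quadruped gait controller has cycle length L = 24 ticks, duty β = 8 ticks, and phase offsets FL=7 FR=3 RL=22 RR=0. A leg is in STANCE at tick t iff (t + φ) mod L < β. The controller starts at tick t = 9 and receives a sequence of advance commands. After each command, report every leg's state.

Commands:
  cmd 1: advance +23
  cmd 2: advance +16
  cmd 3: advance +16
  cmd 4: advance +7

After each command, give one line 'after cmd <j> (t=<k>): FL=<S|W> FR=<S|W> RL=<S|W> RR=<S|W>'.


after cmd 1 (t=32): FL=W FR=W RL=S RR=W
after cmd 2 (t=48): FL=S FR=S RL=W RR=S
after cmd 3 (t=64): FL=W FR=W RL=W RR=W
after cmd 4 (t=71): FL=S FR=S RL=W RR=W

start t=9: FL=W FR=W RL=S RR=W
cmd 1: advance +23 → t=32, phase=(15,11,6,8) → FL=W FR=W RL=S RR=W
cmd 2: advance +16 → t=48, phase=(7,3,22,0) → FL=S FR=S RL=W RR=S
cmd 3: advance +16 → t=64, phase=(23,19,14,16) → FL=W FR=W RL=W RR=W
cmd 4: advance +7 → t=71, phase=(6,2,21,23) → FL=S FR=S RL=W RR=W


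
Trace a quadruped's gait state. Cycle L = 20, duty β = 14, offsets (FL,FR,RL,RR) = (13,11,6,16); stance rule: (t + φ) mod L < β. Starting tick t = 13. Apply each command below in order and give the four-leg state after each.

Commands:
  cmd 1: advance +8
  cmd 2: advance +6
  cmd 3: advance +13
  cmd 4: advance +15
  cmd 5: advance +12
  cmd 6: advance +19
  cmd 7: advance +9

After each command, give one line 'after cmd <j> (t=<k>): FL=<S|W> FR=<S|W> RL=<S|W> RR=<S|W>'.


start t=13: FL=S FR=S RL=W RR=S
cmd 1: advance +8 → t=21, phase=(14,12,7,17) → FL=W FR=S RL=S RR=W
cmd 2: advance +6 → t=27, phase=(0,18,13,3) → FL=S FR=W RL=S RR=S
cmd 3: advance +13 → t=40, phase=(13,11,6,16) → FL=S FR=S RL=S RR=W
cmd 4: advance +15 → t=55, phase=(8,6,1,11) → FL=S FR=S RL=S RR=S
cmd 5: advance +12 → t=67, phase=(0,18,13,3) → FL=S FR=W RL=S RR=S
cmd 6: advance +19 → t=86, phase=(19,17,12,2) → FL=W FR=W RL=S RR=S
cmd 7: advance +9 → t=95, phase=(8,6,1,11) → FL=S FR=S RL=S RR=S

after cmd 1 (t=21): FL=W FR=S RL=S RR=W
after cmd 2 (t=27): FL=S FR=W RL=S RR=S
after cmd 3 (t=40): FL=S FR=S RL=S RR=W
after cmd 4 (t=55): FL=S FR=S RL=S RR=S
after cmd 5 (t=67): FL=S FR=W RL=S RR=S
after cmd 6 (t=86): FL=W FR=W RL=S RR=S
after cmd 7 (t=95): FL=S FR=S RL=S RR=S


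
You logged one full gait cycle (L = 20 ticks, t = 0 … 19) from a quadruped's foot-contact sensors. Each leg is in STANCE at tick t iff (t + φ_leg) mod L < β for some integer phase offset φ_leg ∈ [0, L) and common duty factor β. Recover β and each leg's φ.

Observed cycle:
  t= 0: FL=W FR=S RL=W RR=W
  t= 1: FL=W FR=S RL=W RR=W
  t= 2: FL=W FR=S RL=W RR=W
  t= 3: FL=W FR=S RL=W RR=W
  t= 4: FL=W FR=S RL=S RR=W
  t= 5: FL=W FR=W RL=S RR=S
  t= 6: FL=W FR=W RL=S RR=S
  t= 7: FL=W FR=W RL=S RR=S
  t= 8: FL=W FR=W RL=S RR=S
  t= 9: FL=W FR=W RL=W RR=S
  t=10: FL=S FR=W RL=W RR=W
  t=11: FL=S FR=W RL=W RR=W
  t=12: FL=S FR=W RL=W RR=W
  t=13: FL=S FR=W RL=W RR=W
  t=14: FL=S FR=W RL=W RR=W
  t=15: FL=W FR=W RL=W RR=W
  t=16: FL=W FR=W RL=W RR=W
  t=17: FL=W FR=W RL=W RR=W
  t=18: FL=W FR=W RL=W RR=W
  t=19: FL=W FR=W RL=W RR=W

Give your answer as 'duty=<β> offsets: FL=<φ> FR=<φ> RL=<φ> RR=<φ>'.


duty=5 offsets: FL=10 FR=0 RL=16 RR=15

duty β = stance ticks per leg = 5
FL: stance ticks = 5; W→S at t=10 → φ=10
FR: stance ticks = 5; W→S at t=0 → φ=0
RL: stance ticks = 5; W→S at t=4 → φ=16
RR: stance ticks = 5; W→S at t=5 → φ=15


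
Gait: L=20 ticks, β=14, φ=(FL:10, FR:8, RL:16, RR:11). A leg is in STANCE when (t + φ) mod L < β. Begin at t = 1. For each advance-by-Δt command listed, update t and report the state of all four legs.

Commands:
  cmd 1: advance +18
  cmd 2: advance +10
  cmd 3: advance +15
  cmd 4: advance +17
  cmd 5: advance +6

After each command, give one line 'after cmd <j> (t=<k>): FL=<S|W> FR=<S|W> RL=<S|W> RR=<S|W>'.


start t=1: FL=S FR=S RL=W RR=S
cmd 1: advance +18 → t=19, phase=(9,7,15,10) → FL=S FR=S RL=W RR=S
cmd 2: advance +10 → t=29, phase=(19,17,5,0) → FL=W FR=W RL=S RR=S
cmd 3: advance +15 → t=44, phase=(14,12,0,15) → FL=W FR=S RL=S RR=W
cmd 4: advance +17 → t=61, phase=(11,9,17,12) → FL=S FR=S RL=W RR=S
cmd 5: advance +6 → t=67, phase=(17,15,3,18) → FL=W FR=W RL=S RR=W

after cmd 1 (t=19): FL=S FR=S RL=W RR=S
after cmd 2 (t=29): FL=W FR=W RL=S RR=S
after cmd 3 (t=44): FL=W FR=S RL=S RR=W
after cmd 4 (t=61): FL=S FR=S RL=W RR=S
after cmd 5 (t=67): FL=W FR=W RL=S RR=W


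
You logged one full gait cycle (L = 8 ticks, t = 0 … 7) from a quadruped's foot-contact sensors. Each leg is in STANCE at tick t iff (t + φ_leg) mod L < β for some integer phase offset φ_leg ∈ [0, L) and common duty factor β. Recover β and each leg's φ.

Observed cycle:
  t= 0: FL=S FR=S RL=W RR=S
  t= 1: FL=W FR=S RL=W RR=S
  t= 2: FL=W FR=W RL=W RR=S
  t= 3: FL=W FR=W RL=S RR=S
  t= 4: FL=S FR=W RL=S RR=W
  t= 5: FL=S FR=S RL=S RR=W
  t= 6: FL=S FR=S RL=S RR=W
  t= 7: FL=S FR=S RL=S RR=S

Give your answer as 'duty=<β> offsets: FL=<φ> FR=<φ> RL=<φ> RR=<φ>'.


duty=5 offsets: FL=4 FR=3 RL=5 RR=1

duty β = stance ticks per leg = 5
FL: stance ticks = 5; W→S at t=4 → φ=4
FR: stance ticks = 5; W→S at t=5 → φ=3
RL: stance ticks = 5; W→S at t=3 → φ=5
RR: stance ticks = 5; W→S at t=7 → φ=1


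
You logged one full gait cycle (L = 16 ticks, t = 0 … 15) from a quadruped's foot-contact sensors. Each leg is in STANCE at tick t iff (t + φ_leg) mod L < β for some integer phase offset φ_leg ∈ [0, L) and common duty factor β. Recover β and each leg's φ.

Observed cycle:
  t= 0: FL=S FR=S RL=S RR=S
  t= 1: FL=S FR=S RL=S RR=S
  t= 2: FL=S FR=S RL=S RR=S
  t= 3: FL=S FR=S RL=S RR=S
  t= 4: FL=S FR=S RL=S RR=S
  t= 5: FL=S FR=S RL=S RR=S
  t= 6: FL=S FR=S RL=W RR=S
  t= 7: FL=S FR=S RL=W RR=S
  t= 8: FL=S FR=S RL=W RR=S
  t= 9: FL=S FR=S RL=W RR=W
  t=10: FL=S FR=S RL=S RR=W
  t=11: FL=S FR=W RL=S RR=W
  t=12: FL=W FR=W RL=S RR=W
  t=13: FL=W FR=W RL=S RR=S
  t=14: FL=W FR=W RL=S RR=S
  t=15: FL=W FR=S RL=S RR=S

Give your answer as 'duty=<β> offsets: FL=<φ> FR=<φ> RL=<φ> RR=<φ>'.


duty β = stance ticks per leg = 12
FL: stance ticks = 12; W→S at t=0 → φ=0
FR: stance ticks = 12; W→S at t=15 → φ=1
RL: stance ticks = 12; W→S at t=10 → φ=6
RR: stance ticks = 12; W→S at t=13 → φ=3

duty=12 offsets: FL=0 FR=1 RL=6 RR=3


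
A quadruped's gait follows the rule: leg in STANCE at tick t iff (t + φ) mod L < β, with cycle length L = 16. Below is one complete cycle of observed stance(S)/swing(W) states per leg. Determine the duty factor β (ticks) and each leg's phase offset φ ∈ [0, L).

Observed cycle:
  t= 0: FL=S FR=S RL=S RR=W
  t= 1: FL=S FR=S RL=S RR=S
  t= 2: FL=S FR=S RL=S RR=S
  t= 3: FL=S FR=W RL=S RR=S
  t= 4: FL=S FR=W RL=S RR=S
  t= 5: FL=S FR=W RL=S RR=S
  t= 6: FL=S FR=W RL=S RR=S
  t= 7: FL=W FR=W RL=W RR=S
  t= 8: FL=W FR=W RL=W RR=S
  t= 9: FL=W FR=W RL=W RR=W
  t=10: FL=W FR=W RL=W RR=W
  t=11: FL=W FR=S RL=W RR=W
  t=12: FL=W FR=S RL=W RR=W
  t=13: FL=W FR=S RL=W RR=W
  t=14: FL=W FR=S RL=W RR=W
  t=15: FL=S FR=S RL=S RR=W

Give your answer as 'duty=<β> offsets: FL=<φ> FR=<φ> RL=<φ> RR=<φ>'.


duty=8 offsets: FL=1 FR=5 RL=1 RR=15

duty β = stance ticks per leg = 8
FL: stance ticks = 8; W→S at t=15 → φ=1
FR: stance ticks = 8; W→S at t=11 → φ=5
RL: stance ticks = 8; W→S at t=15 → φ=1
RR: stance ticks = 8; W→S at t=1 → φ=15


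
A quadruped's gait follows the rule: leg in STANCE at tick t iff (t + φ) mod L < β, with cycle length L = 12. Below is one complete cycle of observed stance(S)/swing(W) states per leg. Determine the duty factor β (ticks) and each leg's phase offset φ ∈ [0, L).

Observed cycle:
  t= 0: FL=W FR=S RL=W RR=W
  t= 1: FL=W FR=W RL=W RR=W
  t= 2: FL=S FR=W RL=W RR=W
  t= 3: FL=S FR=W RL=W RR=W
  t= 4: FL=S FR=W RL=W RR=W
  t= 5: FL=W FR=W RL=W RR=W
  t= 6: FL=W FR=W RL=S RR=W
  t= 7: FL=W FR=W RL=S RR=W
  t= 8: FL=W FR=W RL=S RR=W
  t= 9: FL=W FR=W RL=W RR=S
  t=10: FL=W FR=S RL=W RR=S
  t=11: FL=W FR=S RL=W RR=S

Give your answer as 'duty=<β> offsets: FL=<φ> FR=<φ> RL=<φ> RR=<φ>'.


duty β = stance ticks per leg = 3
FL: stance ticks = 3; W→S at t=2 → φ=10
FR: stance ticks = 3; W→S at t=10 → φ=2
RL: stance ticks = 3; W→S at t=6 → φ=6
RR: stance ticks = 3; W→S at t=9 → φ=3

duty=3 offsets: FL=10 FR=2 RL=6 RR=3


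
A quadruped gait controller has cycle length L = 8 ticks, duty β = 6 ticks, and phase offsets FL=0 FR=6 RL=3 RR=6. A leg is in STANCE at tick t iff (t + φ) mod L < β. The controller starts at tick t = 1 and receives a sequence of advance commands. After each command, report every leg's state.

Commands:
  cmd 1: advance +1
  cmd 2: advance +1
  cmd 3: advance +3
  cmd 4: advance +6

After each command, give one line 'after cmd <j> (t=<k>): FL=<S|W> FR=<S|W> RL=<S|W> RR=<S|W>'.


start t=1: FL=S FR=W RL=S RR=W
cmd 1: advance +1 → t=2, phase=(2,0,5,0) → FL=S FR=S RL=S RR=S
cmd 2: advance +1 → t=3, phase=(3,1,6,1) → FL=S FR=S RL=W RR=S
cmd 3: advance +3 → t=6, phase=(6,4,1,4) → FL=W FR=S RL=S RR=S
cmd 4: advance +6 → t=12, phase=(4,2,7,2) → FL=S FR=S RL=W RR=S

after cmd 1 (t=2): FL=S FR=S RL=S RR=S
after cmd 2 (t=3): FL=S FR=S RL=W RR=S
after cmd 3 (t=6): FL=W FR=S RL=S RR=S
after cmd 4 (t=12): FL=S FR=S RL=W RR=S


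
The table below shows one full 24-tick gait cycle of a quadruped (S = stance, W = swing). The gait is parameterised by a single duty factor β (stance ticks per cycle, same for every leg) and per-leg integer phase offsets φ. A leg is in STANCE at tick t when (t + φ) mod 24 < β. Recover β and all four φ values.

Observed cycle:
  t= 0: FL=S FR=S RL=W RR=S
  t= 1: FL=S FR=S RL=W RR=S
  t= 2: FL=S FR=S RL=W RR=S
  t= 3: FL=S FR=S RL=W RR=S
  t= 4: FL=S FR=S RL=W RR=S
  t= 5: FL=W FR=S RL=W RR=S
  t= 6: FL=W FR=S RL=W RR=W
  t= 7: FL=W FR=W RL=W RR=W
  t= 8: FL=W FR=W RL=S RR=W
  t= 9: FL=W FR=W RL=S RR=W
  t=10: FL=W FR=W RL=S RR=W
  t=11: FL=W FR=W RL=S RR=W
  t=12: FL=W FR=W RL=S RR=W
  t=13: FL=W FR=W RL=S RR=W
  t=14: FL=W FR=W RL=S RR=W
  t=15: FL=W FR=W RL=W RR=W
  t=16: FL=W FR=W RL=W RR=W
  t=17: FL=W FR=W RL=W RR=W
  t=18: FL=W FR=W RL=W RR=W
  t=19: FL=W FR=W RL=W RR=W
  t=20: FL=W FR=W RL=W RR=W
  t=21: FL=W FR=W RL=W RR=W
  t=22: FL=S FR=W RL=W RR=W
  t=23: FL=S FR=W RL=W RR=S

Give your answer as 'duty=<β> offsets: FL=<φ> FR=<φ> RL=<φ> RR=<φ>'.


duty=7 offsets: FL=2 FR=0 RL=16 RR=1

duty β = stance ticks per leg = 7
FL: stance ticks = 7; W→S at t=22 → φ=2
FR: stance ticks = 7; W→S at t=0 → φ=0
RL: stance ticks = 7; W→S at t=8 → φ=16
RR: stance ticks = 7; W→S at t=23 → φ=1


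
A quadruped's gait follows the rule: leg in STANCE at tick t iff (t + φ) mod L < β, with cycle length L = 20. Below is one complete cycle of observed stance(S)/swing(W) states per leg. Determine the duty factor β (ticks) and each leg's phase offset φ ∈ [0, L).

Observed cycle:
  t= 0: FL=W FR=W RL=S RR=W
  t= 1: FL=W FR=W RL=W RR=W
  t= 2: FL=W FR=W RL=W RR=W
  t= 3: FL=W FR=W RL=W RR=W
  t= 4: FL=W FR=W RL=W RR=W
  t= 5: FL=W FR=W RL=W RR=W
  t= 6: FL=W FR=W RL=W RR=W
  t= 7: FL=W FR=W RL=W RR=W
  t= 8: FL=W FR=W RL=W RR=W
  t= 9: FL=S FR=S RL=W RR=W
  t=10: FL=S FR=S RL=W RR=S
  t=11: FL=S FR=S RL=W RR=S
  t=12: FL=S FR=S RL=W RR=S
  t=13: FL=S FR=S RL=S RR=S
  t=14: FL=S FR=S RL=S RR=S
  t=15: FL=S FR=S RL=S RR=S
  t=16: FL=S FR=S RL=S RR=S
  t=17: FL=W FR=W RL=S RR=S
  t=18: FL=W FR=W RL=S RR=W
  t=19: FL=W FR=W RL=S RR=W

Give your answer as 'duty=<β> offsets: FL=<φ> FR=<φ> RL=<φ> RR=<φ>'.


duty β = stance ticks per leg = 8
FL: stance ticks = 8; W→S at t=9 → φ=11
FR: stance ticks = 8; W→S at t=9 → φ=11
RL: stance ticks = 8; W→S at t=13 → φ=7
RR: stance ticks = 8; W→S at t=10 → φ=10

duty=8 offsets: FL=11 FR=11 RL=7 RR=10


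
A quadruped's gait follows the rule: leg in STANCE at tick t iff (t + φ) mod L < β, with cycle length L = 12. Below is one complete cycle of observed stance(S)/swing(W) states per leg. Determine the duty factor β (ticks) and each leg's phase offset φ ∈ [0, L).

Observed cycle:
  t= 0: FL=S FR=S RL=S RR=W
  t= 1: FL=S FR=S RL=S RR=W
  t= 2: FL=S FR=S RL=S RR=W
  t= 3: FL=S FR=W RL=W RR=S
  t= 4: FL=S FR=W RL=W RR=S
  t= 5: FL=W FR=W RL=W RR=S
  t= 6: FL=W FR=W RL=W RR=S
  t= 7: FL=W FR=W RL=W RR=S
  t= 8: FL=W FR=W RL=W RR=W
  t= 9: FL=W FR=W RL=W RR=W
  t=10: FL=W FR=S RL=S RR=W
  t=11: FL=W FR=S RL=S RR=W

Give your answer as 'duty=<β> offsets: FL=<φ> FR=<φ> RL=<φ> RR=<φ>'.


duty=5 offsets: FL=0 FR=2 RL=2 RR=9

duty β = stance ticks per leg = 5
FL: stance ticks = 5; W→S at t=0 → φ=0
FR: stance ticks = 5; W→S at t=10 → φ=2
RL: stance ticks = 5; W→S at t=10 → φ=2
RR: stance ticks = 5; W→S at t=3 → φ=9


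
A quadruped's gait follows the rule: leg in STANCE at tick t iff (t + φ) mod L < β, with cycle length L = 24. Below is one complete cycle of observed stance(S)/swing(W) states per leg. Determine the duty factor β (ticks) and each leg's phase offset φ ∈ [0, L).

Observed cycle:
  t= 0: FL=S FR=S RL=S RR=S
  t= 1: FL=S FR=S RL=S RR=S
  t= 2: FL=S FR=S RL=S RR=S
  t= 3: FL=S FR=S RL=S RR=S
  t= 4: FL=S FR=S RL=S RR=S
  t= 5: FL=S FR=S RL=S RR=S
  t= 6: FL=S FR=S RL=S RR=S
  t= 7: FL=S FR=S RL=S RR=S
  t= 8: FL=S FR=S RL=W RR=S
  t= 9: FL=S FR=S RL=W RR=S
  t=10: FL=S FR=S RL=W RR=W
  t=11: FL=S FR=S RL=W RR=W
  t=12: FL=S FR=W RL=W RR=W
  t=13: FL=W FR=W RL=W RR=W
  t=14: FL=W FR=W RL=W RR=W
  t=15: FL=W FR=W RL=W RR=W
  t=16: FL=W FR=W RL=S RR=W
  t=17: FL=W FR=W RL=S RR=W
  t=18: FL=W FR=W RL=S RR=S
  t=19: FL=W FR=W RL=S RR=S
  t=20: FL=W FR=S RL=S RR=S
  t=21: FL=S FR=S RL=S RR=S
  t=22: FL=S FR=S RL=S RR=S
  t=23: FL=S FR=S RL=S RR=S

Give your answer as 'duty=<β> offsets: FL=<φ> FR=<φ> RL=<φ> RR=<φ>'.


duty β = stance ticks per leg = 16
FL: stance ticks = 16; W→S at t=21 → φ=3
FR: stance ticks = 16; W→S at t=20 → φ=4
RL: stance ticks = 16; W→S at t=16 → φ=8
RR: stance ticks = 16; W→S at t=18 → φ=6

duty=16 offsets: FL=3 FR=4 RL=8 RR=6


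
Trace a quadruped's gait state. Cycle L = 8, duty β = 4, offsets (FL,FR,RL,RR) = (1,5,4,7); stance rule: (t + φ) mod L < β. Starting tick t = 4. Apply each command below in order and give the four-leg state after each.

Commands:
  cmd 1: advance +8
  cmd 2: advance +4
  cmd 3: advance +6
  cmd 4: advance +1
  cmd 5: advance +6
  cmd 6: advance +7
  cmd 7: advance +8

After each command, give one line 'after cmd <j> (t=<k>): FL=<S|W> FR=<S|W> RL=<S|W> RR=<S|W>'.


start t=4: FL=W FR=S RL=S RR=S
cmd 1: advance +8 → t=12, phase=(5,1,0,3) → FL=W FR=S RL=S RR=S
cmd 2: advance +4 → t=16, phase=(1,5,4,7) → FL=S FR=W RL=W RR=W
cmd 3: advance +6 → t=22, phase=(7,3,2,5) → FL=W FR=S RL=S RR=W
cmd 4: advance +1 → t=23, phase=(0,4,3,6) → FL=S FR=W RL=S RR=W
cmd 5: advance +6 → t=29, phase=(6,2,1,4) → FL=W FR=S RL=S RR=W
cmd 6: advance +7 → t=36, phase=(5,1,0,3) → FL=W FR=S RL=S RR=S
cmd 7: advance +8 → t=44, phase=(5,1,0,3) → FL=W FR=S RL=S RR=S

after cmd 1 (t=12): FL=W FR=S RL=S RR=S
after cmd 2 (t=16): FL=S FR=W RL=W RR=W
after cmd 3 (t=22): FL=W FR=S RL=S RR=W
after cmd 4 (t=23): FL=S FR=W RL=S RR=W
after cmd 5 (t=29): FL=W FR=S RL=S RR=W
after cmd 6 (t=36): FL=W FR=S RL=S RR=S
after cmd 7 (t=44): FL=W FR=S RL=S RR=S


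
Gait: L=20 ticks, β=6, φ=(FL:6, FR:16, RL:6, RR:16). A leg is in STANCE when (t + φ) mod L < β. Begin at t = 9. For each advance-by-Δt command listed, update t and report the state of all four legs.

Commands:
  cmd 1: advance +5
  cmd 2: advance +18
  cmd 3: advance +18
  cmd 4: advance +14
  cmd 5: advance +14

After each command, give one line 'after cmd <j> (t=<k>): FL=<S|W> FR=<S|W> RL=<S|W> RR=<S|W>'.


start t=9: FL=W FR=S RL=W RR=S
cmd 1: advance +5 → t=14, phase=(0,10,0,10) → FL=S FR=W RL=S RR=W
cmd 2: advance +18 → t=32, phase=(18,8,18,8) → FL=W FR=W RL=W RR=W
cmd 3: advance +18 → t=50, phase=(16,6,16,6) → FL=W FR=W RL=W RR=W
cmd 4: advance +14 → t=64, phase=(10,0,10,0) → FL=W FR=S RL=W RR=S
cmd 5: advance +14 → t=78, phase=(4,14,4,14) → FL=S FR=W RL=S RR=W

after cmd 1 (t=14): FL=S FR=W RL=S RR=W
after cmd 2 (t=32): FL=W FR=W RL=W RR=W
after cmd 3 (t=50): FL=W FR=W RL=W RR=W
after cmd 4 (t=64): FL=W FR=S RL=W RR=S
after cmd 5 (t=78): FL=S FR=W RL=S RR=W


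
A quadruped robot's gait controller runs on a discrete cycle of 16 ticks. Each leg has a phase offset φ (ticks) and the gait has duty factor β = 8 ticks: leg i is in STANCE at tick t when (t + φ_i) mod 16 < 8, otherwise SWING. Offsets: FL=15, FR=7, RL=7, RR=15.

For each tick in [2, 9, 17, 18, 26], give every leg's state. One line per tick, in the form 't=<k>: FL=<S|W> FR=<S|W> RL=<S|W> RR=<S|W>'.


t=2: FL=S FR=W RL=W RR=S
t=9: FL=W FR=S RL=S RR=W
t=17: FL=S FR=W RL=W RR=S
t=18: FL=S FR=W RL=W RR=S
t=26: FL=W FR=S RL=S RR=W

t=2: phase=(1,9,9,1) vs β=8 → FL=S FR=W RL=W RR=S
t=9: phase=(8,0,0,8) vs β=8 → FL=W FR=S RL=S RR=W
t=17: phase=(0,8,8,0) vs β=8 → FL=S FR=W RL=W RR=S
t=18: phase=(1,9,9,1) vs β=8 → FL=S FR=W RL=W RR=S
t=26: phase=(9,1,1,9) vs β=8 → FL=W FR=S RL=S RR=W


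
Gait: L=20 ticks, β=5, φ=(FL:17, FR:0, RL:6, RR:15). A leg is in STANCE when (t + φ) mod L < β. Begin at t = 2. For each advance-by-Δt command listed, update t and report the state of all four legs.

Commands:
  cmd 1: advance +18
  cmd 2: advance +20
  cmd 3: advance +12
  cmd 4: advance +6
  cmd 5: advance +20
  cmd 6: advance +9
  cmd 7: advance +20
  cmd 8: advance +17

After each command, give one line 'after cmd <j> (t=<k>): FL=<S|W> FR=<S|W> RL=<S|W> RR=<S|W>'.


start t=2: FL=W FR=S RL=W RR=W
cmd 1: advance +18 → t=20, phase=(17,0,6,15) → FL=W FR=S RL=W RR=W
cmd 2: advance +20 → t=40, phase=(17,0,6,15) → FL=W FR=S RL=W RR=W
cmd 3: advance +12 → t=52, phase=(9,12,18,7) → FL=W FR=W RL=W RR=W
cmd 4: advance +6 → t=58, phase=(15,18,4,13) → FL=W FR=W RL=S RR=W
cmd 5: advance +20 → t=78, phase=(15,18,4,13) → FL=W FR=W RL=S RR=W
cmd 6: advance +9 → t=87, phase=(4,7,13,2) → FL=S FR=W RL=W RR=S
cmd 7: advance +20 → t=107, phase=(4,7,13,2) → FL=S FR=W RL=W RR=S
cmd 8: advance +17 → t=124, phase=(1,4,10,19) → FL=S FR=S RL=W RR=W

after cmd 1 (t=20): FL=W FR=S RL=W RR=W
after cmd 2 (t=40): FL=W FR=S RL=W RR=W
after cmd 3 (t=52): FL=W FR=W RL=W RR=W
after cmd 4 (t=58): FL=W FR=W RL=S RR=W
after cmd 5 (t=78): FL=W FR=W RL=S RR=W
after cmd 6 (t=87): FL=S FR=W RL=W RR=S
after cmd 7 (t=107): FL=S FR=W RL=W RR=S
after cmd 8 (t=124): FL=S FR=S RL=W RR=W


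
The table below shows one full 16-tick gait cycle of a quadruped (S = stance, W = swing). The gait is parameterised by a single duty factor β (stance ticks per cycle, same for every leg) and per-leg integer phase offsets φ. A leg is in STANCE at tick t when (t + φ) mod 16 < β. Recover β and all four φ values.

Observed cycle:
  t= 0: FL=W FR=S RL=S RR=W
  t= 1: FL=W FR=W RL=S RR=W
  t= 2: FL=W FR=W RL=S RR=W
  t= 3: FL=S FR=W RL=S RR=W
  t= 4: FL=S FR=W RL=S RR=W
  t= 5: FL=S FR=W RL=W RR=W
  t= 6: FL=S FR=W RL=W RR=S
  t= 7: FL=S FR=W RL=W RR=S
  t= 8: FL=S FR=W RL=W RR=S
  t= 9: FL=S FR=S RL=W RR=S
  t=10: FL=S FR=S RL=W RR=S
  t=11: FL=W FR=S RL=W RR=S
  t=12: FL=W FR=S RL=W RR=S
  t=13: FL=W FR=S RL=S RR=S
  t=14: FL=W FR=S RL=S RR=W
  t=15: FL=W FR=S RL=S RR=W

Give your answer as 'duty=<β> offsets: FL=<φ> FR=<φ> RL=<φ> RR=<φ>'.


duty β = stance ticks per leg = 8
FL: stance ticks = 8; W→S at t=3 → φ=13
FR: stance ticks = 8; W→S at t=9 → φ=7
RL: stance ticks = 8; W→S at t=13 → φ=3
RR: stance ticks = 8; W→S at t=6 → φ=10

duty=8 offsets: FL=13 FR=7 RL=3 RR=10


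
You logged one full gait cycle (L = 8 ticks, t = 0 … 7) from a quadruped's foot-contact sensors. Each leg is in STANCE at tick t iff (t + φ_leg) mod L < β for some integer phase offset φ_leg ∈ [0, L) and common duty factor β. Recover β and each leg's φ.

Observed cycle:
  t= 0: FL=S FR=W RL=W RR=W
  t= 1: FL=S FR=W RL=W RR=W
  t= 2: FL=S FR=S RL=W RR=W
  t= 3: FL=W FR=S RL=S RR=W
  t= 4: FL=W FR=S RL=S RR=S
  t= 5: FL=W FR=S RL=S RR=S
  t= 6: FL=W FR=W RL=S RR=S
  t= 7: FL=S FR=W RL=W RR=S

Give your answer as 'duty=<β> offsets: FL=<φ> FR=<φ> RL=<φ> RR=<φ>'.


duty=4 offsets: FL=1 FR=6 RL=5 RR=4

duty β = stance ticks per leg = 4
FL: stance ticks = 4; W→S at t=7 → φ=1
FR: stance ticks = 4; W→S at t=2 → φ=6
RL: stance ticks = 4; W→S at t=3 → φ=5
RR: stance ticks = 4; W→S at t=4 → φ=4


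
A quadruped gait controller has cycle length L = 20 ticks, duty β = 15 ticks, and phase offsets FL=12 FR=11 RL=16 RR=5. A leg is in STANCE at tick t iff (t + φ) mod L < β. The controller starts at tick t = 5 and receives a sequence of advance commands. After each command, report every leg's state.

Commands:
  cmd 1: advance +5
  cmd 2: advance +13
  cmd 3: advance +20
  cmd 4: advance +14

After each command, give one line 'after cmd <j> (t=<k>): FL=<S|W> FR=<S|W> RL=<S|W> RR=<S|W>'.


start t=5: FL=W FR=W RL=S RR=S
cmd 1: advance +5 → t=10, phase=(2,1,6,15) → FL=S FR=S RL=S RR=W
cmd 2: advance +13 → t=23, phase=(15,14,19,8) → FL=W FR=S RL=W RR=S
cmd 3: advance +20 → t=43, phase=(15,14,19,8) → FL=W FR=S RL=W RR=S
cmd 4: advance +14 → t=57, phase=(9,8,13,2) → FL=S FR=S RL=S RR=S

after cmd 1 (t=10): FL=S FR=S RL=S RR=W
after cmd 2 (t=23): FL=W FR=S RL=W RR=S
after cmd 3 (t=43): FL=W FR=S RL=W RR=S
after cmd 4 (t=57): FL=S FR=S RL=S RR=S
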